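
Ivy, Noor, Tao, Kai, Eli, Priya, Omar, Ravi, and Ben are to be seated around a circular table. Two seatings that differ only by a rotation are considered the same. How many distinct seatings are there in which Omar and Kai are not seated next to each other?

All circular seatings of 9 people number (8)! = 40320.
Seatings with Omar beside Kai: treat them as a block with 2 internal orders, giving 2 × (7)! = 10080.
Subtracting, 40320 − 10080 = 30240.

30240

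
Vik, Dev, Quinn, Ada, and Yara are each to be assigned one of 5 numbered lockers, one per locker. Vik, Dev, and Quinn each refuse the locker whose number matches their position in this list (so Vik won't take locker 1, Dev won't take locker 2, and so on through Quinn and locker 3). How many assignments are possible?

Let Aᵢ (for i ∈ {1, 2, 3}) be the placements that put person i in their forbidden locker. Any j of these fix j positions, leaving (5−j)! ways to fill the rest, and there are C(3,j) ways to pick which j.
By inclusion–exclusion, the number of valid placements is Σ_{j=0}^{3} (−1)^j C(3,j)·(5−j)!.
Computing: 120 − 72 + 18 − 2 = 64.

64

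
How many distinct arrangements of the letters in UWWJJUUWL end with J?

1120

With the last slot taken by J, it remains to arrange the other 8 letters (UWWJUUWL).
Those 8 letters have U appearing 3 times and W appearing 3 times, giving (8)!/(3!·3!) = 1120.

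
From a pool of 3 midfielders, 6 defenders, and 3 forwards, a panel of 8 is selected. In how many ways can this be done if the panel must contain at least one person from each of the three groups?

Unrestricted: C(12,8) = 495 ways to pick any 8 of the 12.
Subtract selections that omit an entire group: no midfielders → C(9,8) = 9; no defenders → C(6,8) = 0; no forwards → C(9,8) = 9.
Add back selections omitting two groups (i.e. drawn from a single group): C(3,8) + C(6,8) + C(3,8) = 0.
By inclusion–exclusion: 495 − 18 + 0 = 477.

477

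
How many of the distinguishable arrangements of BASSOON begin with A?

With the first slot taken by A, it remains to arrange the other 6 letters (BSSOON).
Those 6 letters have O appearing twice and S appearing twice, giving (6)!/(2!·2!) = 180.

180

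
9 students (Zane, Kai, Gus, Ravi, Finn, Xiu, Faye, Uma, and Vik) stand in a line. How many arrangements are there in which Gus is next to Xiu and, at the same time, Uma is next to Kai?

Treat {Gus,Xiu} as one block (2 orders) and {Uma,Kai} as another (2 orders).
That leaves 7 units to arrange: 2 × 2 × 7! = 4 × 5040 = 20160.

20160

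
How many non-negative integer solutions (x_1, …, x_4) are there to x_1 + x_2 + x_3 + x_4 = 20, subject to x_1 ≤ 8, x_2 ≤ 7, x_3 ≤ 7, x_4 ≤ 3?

52

Without the upper bounds there are C(23,3) = 1771 ways to split 20 among 4 variables.
Subtract solutions that violate a single cap (substitute x_i' = x_i − (cap_i+1)): x_1 ≥ 9 gives C(14,3) = 364; x_2 ≥ 8 gives C(15,3) = 455; x_3 ≥ 8 gives C(15,3) = 455; x_4 ≥ 4 gives C(19,3) = 969. Together 2243.
Add back pairs where two caps are both exceeded: 20 + 20 + 120 + 35 + 165 + 165 = 525.
Subtract triples: 0 + 0 + 0 + 1 = 1.
By inclusion–exclusion the count is 1771 − 2243 + 525 − 1 = 52.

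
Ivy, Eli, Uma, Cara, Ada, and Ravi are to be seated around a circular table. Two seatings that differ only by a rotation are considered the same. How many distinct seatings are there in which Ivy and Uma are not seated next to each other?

Without the restriction there are (5)! = 120 seatings.
Those with Ivy next to Uma: fuse the pair into one unit and seat 5 units around a circle — 2·(4)! = 48.
Subtracting, 120 − 48 = 72.

72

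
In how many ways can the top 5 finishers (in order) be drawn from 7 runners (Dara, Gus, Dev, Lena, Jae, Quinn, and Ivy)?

2520

This is an ordered selection of 5 from 7: P(7,5).
That gives 7 × 6 × 5 × 4 × 3 = 2520.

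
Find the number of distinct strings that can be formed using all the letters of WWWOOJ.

WWWOOJ has 6 letters with O appearing twice and W appearing 3 times.
So there are 6! / (3!·2!) = 60 distinguishable arrangements.

60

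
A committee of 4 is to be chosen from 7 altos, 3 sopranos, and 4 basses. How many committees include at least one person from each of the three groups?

462

Unrestricted: C(14,4) = 1001 ways to pick any 4 of the 14.
Selections missing a whole group: no altos → C(7,4) = 35; no sopranos → C(11,4) = 330; no basses → C(10,4) = 210.
Add back selections omitting two groups (i.e. drawn from a single group): C(7,4) + C(3,4) + C(4,4) = 36.
By inclusion–exclusion: 1001 − 575 + 36 = 462.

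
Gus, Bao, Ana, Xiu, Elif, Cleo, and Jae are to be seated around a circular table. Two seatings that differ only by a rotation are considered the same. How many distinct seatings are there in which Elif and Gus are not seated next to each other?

480

All circular seatings of 7 people number (6)! = 720.
Seatings with Elif beside Gus: treat them as a block with 2 internal orders, giving 2 × (5)! = 240.
Subtracting, 720 − 240 = 480.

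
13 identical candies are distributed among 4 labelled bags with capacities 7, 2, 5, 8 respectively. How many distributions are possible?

112

By stars and bars, unrestricted non-negative solutions to x_1+…+x_4 = 13 number C(13+3,3) = 560.
Subtract solutions that violate a single cap (substitute x_i' = x_i − (cap_i+1)): x_1 ≥ 8 gives C(8,3) = 56; x_2 ≥ 3 gives C(13,3) = 286; x_3 ≥ 6 gives C(10,3) = 120; x_4 ≥ 9 gives C(7,3) = 35. Together 497.
Add back pairs where two caps are both exceeded: 10 + 0 + 0 + 35 + 4 + 0 = 49.
By inclusion–exclusion the count is 560 − 497 + 49 = 112.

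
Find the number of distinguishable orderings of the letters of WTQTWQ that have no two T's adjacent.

There are 6!/(2!·2!·2!) = 90 arrangements of WTQTWQ in total.
Arrangements with the T's together: treat TT as one letter, giving (5)!/(2!·2!) = 30.
Subtracting, 90 − 30 = 60 arrangements keep the T's apart.

60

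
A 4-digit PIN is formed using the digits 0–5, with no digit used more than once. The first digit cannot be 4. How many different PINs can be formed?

300

The first digit has 6−1 = 5 choices (anything except 4).
The remaining 3 digits are filled from the other 5 symbols without repetition: 5 × 4 × 3 = 60.
Total: 5 × 60 = 300.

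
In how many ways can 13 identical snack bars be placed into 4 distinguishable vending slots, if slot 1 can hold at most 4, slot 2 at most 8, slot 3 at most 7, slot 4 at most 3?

By stars and bars, unrestricted non-negative solutions to x_1+…+x_4 = 13 number C(13+3,3) = 560.
Subtract solutions that violate a single cap (substitute x_i' = x_i − (cap_i+1)): x_1 ≥ 5 gives C(11,3) = 165; x_2 ≥ 9 gives C(7,3) = 35; x_3 ≥ 8 gives C(8,3) = 56; x_4 ≥ 4 gives C(12,3) = 220. Together 476.
Add back pairs where two caps are both exceeded: 0 + 1 + 35 + 0 + 1 + 4 = 41.
By inclusion–exclusion the count is 560 − 476 + 41 = 125.

125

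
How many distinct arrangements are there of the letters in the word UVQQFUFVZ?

The 9 letters of UVQQFUFVZ have repeats: F appearing twice, Q appearing twice, U appearing twice, and V appearing twice.
Dividing 9! = 362880 by 2!·2!·2!·2! = 16 for the repeated letters gives 22680.

22680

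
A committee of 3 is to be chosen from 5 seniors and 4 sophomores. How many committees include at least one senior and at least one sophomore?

70

Unrestricted: C(9,3) = 84 ways to pick any 3 of the 9.
Selections missing a whole group: no seniors → C(4,3) = 4; no sophomores → C(5,3) = 10.
Both groups omitted at once is impossible, so 84 − 14 = 70.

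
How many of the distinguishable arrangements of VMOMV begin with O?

Fix O in the first position and arrange the remaining 4 letters.
Those 4 letters have M appearing twice and V appearing twice, giving (4)!/(2!·2!) = 6.

6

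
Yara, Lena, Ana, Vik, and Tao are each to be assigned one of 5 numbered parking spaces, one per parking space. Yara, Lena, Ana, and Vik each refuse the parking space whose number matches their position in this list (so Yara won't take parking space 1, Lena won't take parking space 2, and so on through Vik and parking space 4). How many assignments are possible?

Let Aᵢ (for 1 ≤ i ≤ 4) be the placements that put person i in their forbidden parking space. Any j of these fix j positions, leaving (5−j)! ways to fill the rest, and there are C(4,j) ways to pick which j.
By inclusion–exclusion, the number of valid placements is Σ_{j=0}^{4} (−1)^j C(4,j)·(5−j)!.
Computing: 120 − 96 + 36 − 8 + 1 = 53.

53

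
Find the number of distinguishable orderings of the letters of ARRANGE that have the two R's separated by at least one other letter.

900

Total arrangements of ARRANGE: 7!/(2!·2!) = 1260.
If the two R's are adjacent, glue them into one block, leaving 6 items to arrange: (6)!/(2!) = 360 ways.
Subtracting, 1260 − 360 = 900 arrangements keep the R's apart.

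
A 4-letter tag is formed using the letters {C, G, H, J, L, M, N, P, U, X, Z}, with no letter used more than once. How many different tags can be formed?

Choose and order 4 of the 11 symbols: the first letter has 11 options, the next 10, then 9, 8.
That product is 11 × 10 × 9 × 8 = 7920.

7920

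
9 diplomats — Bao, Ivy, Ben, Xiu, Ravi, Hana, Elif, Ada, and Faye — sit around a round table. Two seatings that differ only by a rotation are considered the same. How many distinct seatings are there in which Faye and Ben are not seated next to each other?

Without the restriction there are (8)! = 40320 seatings.
Seatings with Faye beside Ben: treat them as a block with 2 internal orders, giving 2 × (7)! = 10080.
Subtracting, 40320 − 10080 = 30240.

30240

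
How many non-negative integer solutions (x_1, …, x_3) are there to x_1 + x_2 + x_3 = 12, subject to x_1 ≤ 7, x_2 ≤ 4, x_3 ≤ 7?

By stars and bars, unrestricted non-negative solutions to x_1+…+x_3 = 12 number C(12+2,2) = 91.
Subtract solutions that violate a single cap (substitute x_i' = x_i − (cap_i+1)): x_1 ≥ 8 gives C(6,2) = 15; x_2 ≥ 5 gives C(9,2) = 36; x_3 ≥ 8 gives C(6,2) = 15. Together 66.
No two caps can be exceeded simultaneously, so the pair terms are all 0.
By inclusion–exclusion the count is 91 − 66 + 0 = 25.

25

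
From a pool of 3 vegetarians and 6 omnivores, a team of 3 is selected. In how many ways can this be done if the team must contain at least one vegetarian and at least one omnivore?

With no constraint there are C(9,3) = 84 possible selections.
Selections missing a whole group: no vegetarians → C(6,3) = 20; no omnivores → C(3,3) = 1.
Both groups omitted at once is impossible, so 84 − 21 = 63.

63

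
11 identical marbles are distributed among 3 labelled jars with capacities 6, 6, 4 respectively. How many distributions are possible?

By stars and bars, unrestricted non-negative solutions to x_1+…+x_3 = 11 number C(11+2,2) = 78.
Subtract solutions that violate a single cap (substitute x_i' = x_i − (cap_i+1)): x_1 ≥ 7 gives C(6,2) = 15; x_2 ≥ 7 gives C(6,2) = 15; x_3 ≥ 5 gives C(8,2) = 28. Together 58.
No two caps can be exceeded simultaneously, so the pair terms are all 0.
By inclusion–exclusion the count is 78 − 58 + 0 = 20.

20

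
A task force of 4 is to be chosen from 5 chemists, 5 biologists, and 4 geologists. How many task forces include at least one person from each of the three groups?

Total 4-person selections from all 14: C(14,4) = 1001.
Selections missing a whole group: no chemists → C(9,4) = 126; no biologists → C(9,4) = 126; no geologists → C(10,4) = 210.
Add back selections omitting two groups (i.e. drawn from a single group): C(5,4) + C(5,4) + C(4,4) = 11.
By inclusion–exclusion: 1001 − 462 + 11 = 550.

550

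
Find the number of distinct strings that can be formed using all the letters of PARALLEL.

3360

PARALLEL has 8 letters with A appearing twice and L appearing 3 times.
So there are 8! / (3!·2!) = 3360 distinguishable arrangements.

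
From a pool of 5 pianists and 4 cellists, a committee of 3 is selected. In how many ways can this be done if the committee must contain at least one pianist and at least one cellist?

70

Unrestricted: C(9,3) = 84 ways to pick any 3 of the 9.
Selections missing a whole group: no pianists → C(4,3) = 4; no cellists → C(5,3) = 10.
Both groups omitted at once is impossible, so 84 − 14 = 70.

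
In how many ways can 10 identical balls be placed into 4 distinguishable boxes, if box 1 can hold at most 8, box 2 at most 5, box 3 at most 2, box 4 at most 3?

68

Ignoring the caps, the number of non-negative solutions to x_1+…+x_4 = 10 is C(13,3) = 286.
Subtract solutions that violate a single cap (substitute x_i' = x_i − (cap_i+1)): x_1 ≥ 9 gives C(4,3) = 4; x_2 ≥ 6 gives C(7,3) = 35; x_3 ≥ 3 gives C(10,3) = 120; x_4 ≥ 4 gives C(9,3) = 84. Together 243.
Add back pairs where two caps are both exceeded: 0 + 0 + 0 + 4 + 1 + 20 = 25.
By inclusion–exclusion the count is 286 − 243 + 25 = 68.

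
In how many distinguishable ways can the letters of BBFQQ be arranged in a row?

BBFQQ has 5 letters with B appearing twice and Q appearing twice.
So there are 5! / (2!·2!) = 30 distinguishable arrangements.

30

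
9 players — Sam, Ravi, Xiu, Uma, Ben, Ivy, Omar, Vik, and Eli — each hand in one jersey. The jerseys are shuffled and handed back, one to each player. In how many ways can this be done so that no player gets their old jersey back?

133496

This is the derangement count D_9: permutations of 9 items with no fixed point.
By inclusion–exclusion this is Σ_{j=0}^{9} (−1)^j C(9,j)·(9−j)!.
Computing: 362880 − 362880 + 181440 − 60480 + 15120 − 3024 + 504 − 72 + 9 − 1 = 133496.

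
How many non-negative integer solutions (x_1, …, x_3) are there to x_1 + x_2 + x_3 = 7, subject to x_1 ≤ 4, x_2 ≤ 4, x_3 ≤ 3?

Ignoring the caps, the number of non-negative solutions to x_1+…+x_3 = 7 is C(9,2) = 36.
Subtract solutions that violate a single cap (substitute x_i' = x_i − (cap_i+1)): x_1 ≥ 5 gives C(4,2) = 6; x_2 ≥ 5 gives C(4,2) = 6; x_3 ≥ 4 gives C(5,2) = 10. Together 22.
No two caps can be exceeded simultaneously, so the pair terms are all 0.
By inclusion–exclusion the count is 36 − 22 + 0 = 14.

14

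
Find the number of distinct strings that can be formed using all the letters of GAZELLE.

1260

The 7 letters of GAZELLE have repeats: E appearing twice and L appearing twice.
The number of distinct arrangements is 7!/(2!·2!) = 5040/4 = 1260.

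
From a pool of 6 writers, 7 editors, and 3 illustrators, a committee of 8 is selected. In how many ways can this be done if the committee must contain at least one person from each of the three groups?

11529

Total 8-person selections from all 16: C(16,8) = 12870.
Subtract selections that omit an entire group: no writers → C(10,8) = 45; no editors → C(9,8) = 9; no illustrators → C(13,8) = 1287.
Add back selections omitting two groups (i.e. drawn from a single group): C(6,8) + C(7,8) + C(3,8) = 0.
By inclusion–exclusion: 12870 − 1341 + 0 = 11529.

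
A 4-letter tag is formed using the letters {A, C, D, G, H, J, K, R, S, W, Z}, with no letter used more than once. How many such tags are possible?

Choose and order 4 of the 11 symbols: the first letter has 11 options, the next 10, then 9, 8.
That product is 11 × 10 × 9 × 8 = 7920.

7920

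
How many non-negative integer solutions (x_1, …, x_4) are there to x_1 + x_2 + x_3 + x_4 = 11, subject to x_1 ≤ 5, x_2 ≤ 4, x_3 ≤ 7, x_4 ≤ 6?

Ignoring the caps, the number of non-negative solutions to x_1+…+x_4 = 11 is C(14,3) = 364.
Subtract solutions that violate a single cap (substitute x_i' = x_i − (cap_i+1)): x_1 ≥ 6 gives C(8,3) = 56; x_2 ≥ 5 gives C(9,3) = 84; x_3 ≥ 8 gives C(6,3) = 20; x_4 ≥ 7 gives C(7,3) = 35. Together 195.
Add back pairs where two caps are both exceeded: 1 + 0 + 0 + 0 + 0 + 0 = 1.
By inclusion–exclusion the count is 364 − 195 + 1 = 170.

170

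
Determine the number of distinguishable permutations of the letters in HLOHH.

20

The 5 letters of HLOHH have repeats: H appearing 3 times.
The number of distinct arrangements is 5!/(3!) = 120/6 = 20.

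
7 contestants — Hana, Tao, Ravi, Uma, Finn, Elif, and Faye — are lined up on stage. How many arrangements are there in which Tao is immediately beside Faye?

Treat {Tao, Faye} as a single unit. There are 6 units to order, and the pair itself can be ordered 2 ways.
So the count is 2·(6)! = 1440.

1440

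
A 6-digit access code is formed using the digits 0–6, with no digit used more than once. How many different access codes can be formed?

With no repetition, fill the 6 digits in order: 7 choices, then 6, down to 2.
That product is 7 × 6 × 5 × 4 × 3 × 2 = 5040.

5040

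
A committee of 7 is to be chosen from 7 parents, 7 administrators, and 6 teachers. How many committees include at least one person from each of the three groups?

70658

With no constraint there are C(20,7) = 77520 possible selections.
Selections missing a whole group: no parents → C(13,7) = 1716; no administrators → C(13,7) = 1716; no teachers → C(14,7) = 3432.
Add back selections omitting two groups (i.e. drawn from a single group): C(7,7) + C(7,7) + C(6,7) = 2.
By inclusion–exclusion: 77520 − 6864 + 2 = 70658.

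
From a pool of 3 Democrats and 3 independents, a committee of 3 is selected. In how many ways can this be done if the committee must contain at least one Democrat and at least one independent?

Unrestricted: C(6,3) = 20 ways to pick any 3 of the 6.
Subtract selections that omit an entire group: no Democrats → C(3,3) = 1; no independents → C(3,3) = 1.
Both groups omitted at once is impossible, so 20 − 2 = 18.

18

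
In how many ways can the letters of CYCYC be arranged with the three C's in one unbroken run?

3

Treat the 3 copies of C as a single block. The multiset to arrange is then {CCC, Y, Y}, 3 items in all.
That gives (3)!/(2!) = 3 arrangements.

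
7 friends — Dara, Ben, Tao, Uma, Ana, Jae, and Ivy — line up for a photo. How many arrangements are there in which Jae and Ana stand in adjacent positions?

1440

Place the 5 others and the Jae-Ana pair as 6 objects in a line; the pair has 2 internal arrangements.
That gives 2 × 6! = 2 × 720 = 1440.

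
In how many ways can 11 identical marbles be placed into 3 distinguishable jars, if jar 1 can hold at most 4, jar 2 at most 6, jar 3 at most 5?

Without the upper bounds there are C(13,2) = 78 ways to split 11 among 3 jars.
Subtract solutions that violate a single cap (substitute x_i' = x_i − (cap_i+1)): x_1 ≥ 5 gives C(8,2) = 28; x_2 ≥ 7 gives C(6,2) = 15; x_3 ≥ 6 gives C(7,2) = 21. Together 64.
Add back pairs where two caps are both exceeded: 0 + 1 + 0 = 1.
By inclusion–exclusion the count is 78 − 64 + 1 = 15.

15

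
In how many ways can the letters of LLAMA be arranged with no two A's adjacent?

Total arrangements of LLAMA: 5!/(2!·2!) = 30.
Arrangements with the A's together: treat AA as one letter, giving (4)!/(2!) = 12.
Hence 30 − 12 = 18.

18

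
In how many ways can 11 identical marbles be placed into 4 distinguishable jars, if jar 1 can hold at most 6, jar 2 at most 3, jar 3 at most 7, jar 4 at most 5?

Without the upper bounds there are C(14,3) = 364 ways to split 11 among 4 jars.
Subtract solutions that violate a single cap (substitute x_i' = x_i − (cap_i+1)): x_1 ≥ 7 gives C(7,3) = 35; x_2 ≥ 4 gives C(10,3) = 120; x_3 ≥ 8 gives C(6,3) = 20; x_4 ≥ 6 gives C(8,3) = 56. Together 231.
Add back pairs where two caps are both exceeded: 1 + 0 + 0 + 0 + 4 + 0 = 5.
By inclusion–exclusion the count is 364 − 231 + 5 = 138.

138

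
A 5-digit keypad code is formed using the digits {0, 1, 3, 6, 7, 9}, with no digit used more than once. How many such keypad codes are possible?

720

With no repetition, fill the 5 digits in order: 6 choices, then 5, down to 2.
That product is 6 × 5 × 4 × 3 × 2 = 720.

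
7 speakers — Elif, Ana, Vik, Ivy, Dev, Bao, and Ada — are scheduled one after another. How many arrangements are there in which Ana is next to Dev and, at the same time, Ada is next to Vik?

Treat {Ana,Dev} as one block (2 orders) and {Ada,Vik} as another (2 orders).
That leaves 5 units to arrange: 2 × 2 × 5! = 4 × 120 = 480.

480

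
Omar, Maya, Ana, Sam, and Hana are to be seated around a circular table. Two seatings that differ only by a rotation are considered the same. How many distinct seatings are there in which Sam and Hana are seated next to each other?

12

Glue Sam and Hana into a block (2 internal orders). Seating 4 units around a circle gives (3)! arrangements.
So 2 × (3)! = 2 × 6 = 12.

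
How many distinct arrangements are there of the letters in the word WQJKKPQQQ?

7560

Letter multiplicities in WQJKKPQQQ: J×1, K×2, P×1, Q×4, W×1.
So there are 9! / (4!·2!) = 7560 distinguishable arrangements.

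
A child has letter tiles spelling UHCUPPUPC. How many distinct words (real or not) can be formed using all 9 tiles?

5040

The 9 letters of UHCUPPUPC have repeats: C appearing twice, P appearing 3 times, and U appearing 3 times.
The number of distinct arrangements is 9!/(3!·3!·2!) = 362880/72 = 5040.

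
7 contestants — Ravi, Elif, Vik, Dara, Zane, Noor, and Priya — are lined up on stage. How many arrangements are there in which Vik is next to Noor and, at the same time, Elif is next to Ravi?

480

Treat {Vik,Noor} as one block (2 orders) and {Elif,Ravi} as another (2 orders).
That leaves 5 units to arrange: 2 × 2 × 5! = 4 × 120 = 480.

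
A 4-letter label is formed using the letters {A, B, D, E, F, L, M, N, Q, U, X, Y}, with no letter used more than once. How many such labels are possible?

With no repetition, fill the 4 letters in order: 12 choices, then 11, down to 9.
12 × 11 × 10 × 9 = 11880.

11880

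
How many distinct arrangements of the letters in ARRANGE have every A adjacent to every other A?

360

Treat the 2 copies of A as a single block. The multiset to arrange is then {AA, E, G, N, R, R}, 6 items in all.
That gives (6)!/(2!) = 360 arrangements.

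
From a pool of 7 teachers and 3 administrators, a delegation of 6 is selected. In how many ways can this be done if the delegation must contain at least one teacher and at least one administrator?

203

With no constraint there are C(10,6) = 210 possible selections.
Selections missing a whole group: no teachers → C(3,6) = 0; no administrators → C(7,6) = 7.
Both groups omitted at once is impossible, so 210 − 7 = 203.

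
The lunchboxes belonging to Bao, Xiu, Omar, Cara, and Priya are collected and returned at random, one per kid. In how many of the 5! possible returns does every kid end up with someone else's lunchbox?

44

This is the derangement count D_5: permutations of 5 items with no fixed point.
By inclusion–exclusion this is Σ_{j=0}^{5} (−1)^j C(5,j)·(5−j)!.
Computing: 120 − 120 + 60 − 20 + 5 − 1 = 44.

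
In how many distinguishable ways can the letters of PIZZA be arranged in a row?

60

PIZZA has 5 letters with Z appearing twice.
Dividing 5! = 120 by 2! = 2 for the repeated letters gives 60.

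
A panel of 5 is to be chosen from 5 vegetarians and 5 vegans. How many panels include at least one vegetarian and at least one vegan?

250

Unrestricted: C(10,5) = 252 ways to pick any 5 of the 10.
Subtract selections that omit an entire group: no vegetarians → C(5,5) = 1; no vegans → C(5,5) = 1.
Both groups omitted at once is impossible, so 252 − 2 = 250.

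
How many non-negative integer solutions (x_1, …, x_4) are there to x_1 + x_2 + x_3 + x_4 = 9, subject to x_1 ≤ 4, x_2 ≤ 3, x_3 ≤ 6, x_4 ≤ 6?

110

By stars and bars, unrestricted non-negative solutions to x_1+…+x_4 = 9 number C(9+3,3) = 220.
Subtract solutions that violate a single cap (substitute x_i' = x_i − (cap_i+1)): x_1 ≥ 5 gives C(7,3) = 35; x_2 ≥ 4 gives C(8,3) = 56; x_3 ≥ 7 gives C(5,3) = 10; x_4 ≥ 7 gives C(5,3) = 10. Together 111.
Add back pairs where two caps are both exceeded: 1 + 0 + 0 + 0 + 0 + 0 = 1.
By inclusion–exclusion the count is 220 − 111 + 1 = 110.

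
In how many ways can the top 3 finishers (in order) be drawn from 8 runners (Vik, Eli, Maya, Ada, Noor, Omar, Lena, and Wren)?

There are 8 choices for 1st place, 7 for 2nd, and 6 for 3rd.
That gives 8 × 7 × 6 = 336.

336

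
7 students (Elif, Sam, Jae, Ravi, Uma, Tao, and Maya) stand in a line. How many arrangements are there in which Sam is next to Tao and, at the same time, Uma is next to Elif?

Treat {Sam,Tao} as one block (2 orders) and {Uma,Elif} as another (2 orders).
That leaves 5 units to arrange: 2 × 2 × 5! = 4 × 120 = 480.

480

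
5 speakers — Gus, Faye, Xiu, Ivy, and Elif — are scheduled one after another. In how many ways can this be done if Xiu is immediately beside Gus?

Glue Xiu and Gus into one block (2 internal orders), leaving 4 units to arrange in a row.
So the count is 2·(4)! = 48.

48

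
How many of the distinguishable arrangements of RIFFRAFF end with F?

Fix F in the last position and arrange the remaining 7 letters.
Those 7 letters have F appearing 3 times and R appearing twice, giving (7)!/(3!·2!) = 420.

420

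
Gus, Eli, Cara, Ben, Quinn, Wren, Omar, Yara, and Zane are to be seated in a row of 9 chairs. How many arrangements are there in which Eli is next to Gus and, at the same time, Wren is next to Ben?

Treat {Eli,Gus} as one block (2 orders) and {Wren,Ben} as another (2 orders).
That leaves 7 units to arrange: 2 × 2 × 7! = 4 × 5040 = 20160.

20160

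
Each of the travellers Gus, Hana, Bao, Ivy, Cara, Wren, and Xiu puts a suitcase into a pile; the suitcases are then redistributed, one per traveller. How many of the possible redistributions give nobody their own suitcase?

1854

Count assignments avoiding every fixed point. For any j of the 7 travellers fixed to their own suitcase, the other 7−j can be arranged in (7−j)! ways.
By inclusion–exclusion this is Σ_{j=0}^{7} (−1)^j C(7,j)·(7−j)!.
Computing: 5040 − 5040 + 2520 − 840 + 210 − 42 + 7 − 1 = 1854.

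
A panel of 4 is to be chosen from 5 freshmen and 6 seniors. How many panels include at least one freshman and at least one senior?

Unrestricted: C(11,4) = 330 ways to pick any 4 of the 11.
Subtract selections that omit an entire group: no freshmen → C(6,4) = 15; no seniors → C(5,4) = 5.
Both groups omitted at once is impossible, so 330 − 20 = 310.

310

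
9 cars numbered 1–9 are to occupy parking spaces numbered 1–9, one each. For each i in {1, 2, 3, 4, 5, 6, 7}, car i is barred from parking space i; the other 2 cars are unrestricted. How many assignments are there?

165016

Let Aᵢ (for 1 ≤ i ≤ 7) be the placements that put car i in its forbidden parking space. Any j of these fix j positions, leaving (9−j)! ways to fill the rest, and there are C(7,j) ways to pick which j.
By inclusion–exclusion, the number of valid placements is Σ_{j=0}^{7} (−1)^j C(7,j)·(9−j)!.
Computing: 362880 − 282240 + 105840 − 25200 + 4200 − 504 + 42 − 2 = 165016.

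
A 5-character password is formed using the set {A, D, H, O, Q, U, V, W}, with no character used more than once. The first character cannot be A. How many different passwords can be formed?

5880

The first character has 8−1 = 7 choices (anything except A).
The remaining 4 characters are filled from the other 7 symbols without repetition: 7 × 6 × 5 × 4 = 840.
Total: 7 × 840 = 5880.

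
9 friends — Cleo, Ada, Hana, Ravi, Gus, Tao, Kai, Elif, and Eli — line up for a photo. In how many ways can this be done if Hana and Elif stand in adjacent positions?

80640

Place the 7 others and the Hana-Elif pair as 8 objects in a line; the pair has 2 internal arrangements.
That gives 2 × 8! = 2 × 40320 = 80640.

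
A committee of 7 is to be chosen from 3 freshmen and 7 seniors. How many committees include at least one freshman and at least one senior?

119

Total 7-person selections from all 10: C(10,7) = 120.
Selections missing a whole group: no freshmen → C(7,7) = 1; no seniors → C(3,7) = 0.
Both groups omitted at once is impossible, so 120 − 1 = 119.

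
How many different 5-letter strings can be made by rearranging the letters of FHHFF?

Letter multiplicities in FHHFF: F×3, H×2.
The number of distinct arrangements is 5!/(3!·2!) = 120/12 = 10.

10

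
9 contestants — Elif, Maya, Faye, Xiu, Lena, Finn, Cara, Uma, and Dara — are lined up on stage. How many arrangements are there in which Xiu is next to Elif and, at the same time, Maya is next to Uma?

Treat {Xiu,Elif} as one block (2 orders) and {Maya,Uma} as another (2 orders).
That leaves 7 units to arrange: 2 × 2 × 7! = 4 × 5040 = 20160.

20160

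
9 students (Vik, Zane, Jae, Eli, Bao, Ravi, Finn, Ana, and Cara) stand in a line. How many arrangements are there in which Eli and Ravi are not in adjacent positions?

Of the 9! = 362880 arrangements, those with Eli and Ravi adjacent number 2 × 8! = 80640 (treat the pair as a block with 2 internal orders).
So 362880 − 80640 = 282240 arrangements keep them apart.

282240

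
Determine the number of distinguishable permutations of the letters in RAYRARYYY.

1260

Letter multiplicities in RAYRARYYY: A×2, R×3, Y×4.
Dividing 9! = 362880 by 4!·3!·2! = 288 for the repeated letters gives 1260.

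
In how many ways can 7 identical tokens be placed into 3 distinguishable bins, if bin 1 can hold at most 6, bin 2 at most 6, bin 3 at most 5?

By stars and bars, unrestricted non-negative solutions to x_1+…+x_3 = 7 number C(7+2,2) = 36.
Subtract solutions that violate a single cap (substitute x_i' = x_i − (cap_i+1)): x_1 ≥ 7 gives C(2,2) = 1; x_2 ≥ 7 gives C(2,2) = 1; x_3 ≥ 6 gives C(3,2) = 3. Together 5.
No two caps can be exceeded simultaneously, so the pair terms are all 0.
By inclusion–exclusion the count is 36 − 5 + 0 = 31.

31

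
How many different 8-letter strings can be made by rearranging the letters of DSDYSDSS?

Letter multiplicities in DSDYSDSS: D×3, S×4, Y×1.
Dividing 8! = 40320 by 4!·3! = 144 for the repeated letters gives 280.

280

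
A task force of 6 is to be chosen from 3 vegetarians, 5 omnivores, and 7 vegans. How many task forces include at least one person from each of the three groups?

Unrestricted: C(15,6) = 5005 ways to pick any 6 of the 15.
Subtract selections that omit an entire group: no vegetarians → C(12,6) = 924; no omnivores → C(10,6) = 210; no vegans → C(8,6) = 28.
Add back selections omitting two groups (i.e. drawn from a single group): C(3,6) + C(5,6) + C(7,6) = 7.
By inclusion–exclusion: 5005 − 1162 + 7 = 3850.

3850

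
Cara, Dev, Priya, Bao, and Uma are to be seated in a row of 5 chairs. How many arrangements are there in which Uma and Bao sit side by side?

48

Glue Uma and Bao into one block (2 internal orders), leaving 4 units to arrange in a row.
That gives 2 × 4! = 2 × 24 = 48.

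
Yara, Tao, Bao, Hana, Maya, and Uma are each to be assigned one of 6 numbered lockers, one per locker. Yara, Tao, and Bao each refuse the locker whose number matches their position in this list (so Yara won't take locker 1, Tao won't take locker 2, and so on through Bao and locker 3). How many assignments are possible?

Let Aᵢ (for i ∈ {1, 2, 3}) be the placements that put person i in their forbidden locker. Any j of these fix j positions, leaving (6−j)! ways to fill the rest, and there are C(3,j) ways to pick which j.
By inclusion–exclusion, the number of valid placements is Σ_{j=0}^{3} (−1)^j C(3,j)·(6−j)!.
Computing: 720 − 360 + 72 − 6 = 426.

426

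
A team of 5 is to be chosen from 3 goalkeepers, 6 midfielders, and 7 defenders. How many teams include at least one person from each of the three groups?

Total 5-person selections from all 16: C(16,5) = 4368.
Subtract selections that omit an entire group: no goalkeepers → C(13,5) = 1287; no midfielders → C(10,5) = 252; no defenders → C(9,5) = 126.
Add back selections omitting two groups (i.e. drawn from a single group): C(3,5) + C(6,5) + C(7,5) = 27.
By inclusion–exclusion: 4368 − 1665 + 27 = 2730.

2730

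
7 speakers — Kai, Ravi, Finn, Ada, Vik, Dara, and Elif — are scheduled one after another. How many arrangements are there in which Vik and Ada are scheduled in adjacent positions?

1440

Glue Vik and Ada into one block (2 internal orders), leaving 6 units to arrange in a row.
So the count is 2·(6)! = 1440.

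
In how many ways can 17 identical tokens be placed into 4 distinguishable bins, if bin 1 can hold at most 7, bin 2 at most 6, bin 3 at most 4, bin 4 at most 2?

Without the upper bounds there are C(20,3) = 1140 ways to split 17 among 4 bins.
Subtract solutions that violate a single cap (substitute x_i' = x_i − (cap_i+1)): x_1 ≥ 8 gives C(12,3) = 220; x_2 ≥ 7 gives C(13,3) = 286; x_3 ≥ 5 gives C(15,3) = 455; x_4 ≥ 3 gives C(17,3) = 680. Together 1641.
Add back pairs where two caps are both exceeded: 10 + 35 + 84 + 56 + 120 + 220 = 525.
Subtract triples: 0 + 0 + 4 + 10 = 14.
By inclusion–exclusion the count is 1140 − 1641 + 525 − 14 = 10.

10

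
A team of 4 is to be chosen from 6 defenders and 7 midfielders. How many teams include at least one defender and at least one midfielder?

665

Total 4-person selections from all 13: C(13,4) = 715.
Subtract selections that omit an entire group: no defenders → C(7,4) = 35; no midfielders → C(6,4) = 15.
Both groups omitted at once is impossible, so 715 − 50 = 665.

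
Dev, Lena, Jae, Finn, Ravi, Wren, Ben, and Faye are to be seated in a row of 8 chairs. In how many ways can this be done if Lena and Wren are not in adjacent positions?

There are 8! = 40320 arrangements in all. If Lena and Wren are adjacent, merging them into one block gives 2·(7)! = 10080 arrangements.
So 40320 − 10080 = 30240 arrangements keep them apart.

30240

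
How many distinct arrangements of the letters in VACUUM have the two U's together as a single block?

120

Treat the 2 copies of U as a single block. The multiset to arrange is then {UU, A, C, M, V}, 5 items in all.
All 5 items are distinct, so there are (5)! = 120 arrangements.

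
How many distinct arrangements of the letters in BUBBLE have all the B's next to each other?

24

Treat the 3 copies of B as a single block. The multiset to arrange is then {BBB, E, L, U}, 4 items in all.
All 4 items are distinct, so there are (4)! = 24 arrangements.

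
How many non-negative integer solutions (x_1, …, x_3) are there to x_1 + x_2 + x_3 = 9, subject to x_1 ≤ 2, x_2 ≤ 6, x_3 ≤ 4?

Without the upper bounds there are C(11,2) = 55 ways to split 9 among 3 variables.
Subtract solutions that violate a single cap (substitute x_i' = x_i − (cap_i+1)): x_1 ≥ 3 gives C(8,2) = 28; x_2 ≥ 7 gives C(4,2) = 6; x_3 ≥ 5 gives C(6,2) = 15. Together 49.
Add back pairs where two caps are both exceeded: 0 + 3 + 0 = 3.
By inclusion–exclusion the count is 55 − 49 + 3 = 9.

9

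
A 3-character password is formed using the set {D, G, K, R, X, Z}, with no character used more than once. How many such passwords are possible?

120

This is a permutation of 3 out of 6: P(6,3) = 6!/3!.
6 × 5 × 4 = 120.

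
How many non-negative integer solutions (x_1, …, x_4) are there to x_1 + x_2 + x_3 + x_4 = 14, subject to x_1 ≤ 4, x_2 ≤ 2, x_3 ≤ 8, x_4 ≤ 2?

By stars and bars, unrestricted non-negative solutions to x_1+…+x_4 = 14 number C(14+3,3) = 680.
Subtract solutions that violate a single cap (substitute x_i' = x_i − (cap_i+1)): x_1 ≥ 5 gives C(12,3) = 220; x_2 ≥ 3 gives C(14,3) = 364; x_3 ≥ 9 gives C(8,3) = 56; x_4 ≥ 3 gives C(14,3) = 364. Together 1004.
Add back pairs where two caps are both exceeded: 84 + 1 + 84 + 10 + 165 + 10 = 354.
Subtract triples: 0 + 20 + 0 + 0 = 20.
By inclusion–exclusion the count is 680 − 1004 + 354 − 20 = 10.

10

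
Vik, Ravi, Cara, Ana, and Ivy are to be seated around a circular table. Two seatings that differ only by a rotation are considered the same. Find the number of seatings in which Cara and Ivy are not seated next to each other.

12

All circular seatings of 5 people number (4)! = 24.
Those with Cara next to Ivy: fuse the pair into one unit and seat 4 units around a circle — 2·(3)! = 12.
Subtracting, 24 − 12 = 12.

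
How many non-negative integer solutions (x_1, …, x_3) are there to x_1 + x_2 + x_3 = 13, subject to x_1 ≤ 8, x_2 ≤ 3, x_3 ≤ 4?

6

Ignoring the caps, the number of non-negative solutions to x_1+…+x_3 = 13 is C(15,2) = 105.
Subtract solutions that violate a single cap (substitute x_i' = x_i − (cap_i+1)): x_1 ≥ 9 gives C(6,2) = 15; x_2 ≥ 4 gives C(11,2) = 55; x_3 ≥ 5 gives C(10,2) = 45. Together 115.
Add back pairs where two caps are both exceeded: 1 + 0 + 15 = 16.
By inclusion–exclusion the count is 105 − 115 + 16 = 6.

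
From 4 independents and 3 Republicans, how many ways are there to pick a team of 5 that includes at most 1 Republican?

3

Split by how many Republicans are chosen (0 through 1).
Sum: C(3,0)·C(4,5) + C(3,1)·C(4,4) = 0 + 3 = 3.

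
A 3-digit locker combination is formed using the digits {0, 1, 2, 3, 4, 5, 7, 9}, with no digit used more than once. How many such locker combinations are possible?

Choose and order 3 of the 8 symbols: the first digit has 8 options, the next 7, then 6.
That product is 8 × 7 × 6 = 336.

336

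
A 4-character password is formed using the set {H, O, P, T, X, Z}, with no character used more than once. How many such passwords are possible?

360

Choose and order 4 of the 6 symbols: the first character has 6 options, the next 5, then 4, 3.
6 × 5 × 4 × 3 = 360.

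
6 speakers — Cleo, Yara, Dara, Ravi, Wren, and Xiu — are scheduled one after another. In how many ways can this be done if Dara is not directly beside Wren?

480

Of the 6! = 720 arrangements, those with Dara and Wren adjacent number 2 × 5! = 240 (treat the pair as a block with 2 internal orders).
So 720 − 240 = 480 arrangements keep them apart.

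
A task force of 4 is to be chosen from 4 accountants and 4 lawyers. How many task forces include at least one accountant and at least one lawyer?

68

Unrestricted: C(8,4) = 70 ways to pick any 4 of the 8.
Selections missing a whole group: no accountants → C(4,4) = 1; no lawyers → C(4,4) = 1.
Both groups omitted at once is impossible, so 70 − 2 = 68.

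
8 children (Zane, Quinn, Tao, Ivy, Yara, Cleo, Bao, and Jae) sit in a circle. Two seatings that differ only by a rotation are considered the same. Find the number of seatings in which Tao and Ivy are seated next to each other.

Treat {Tao, Ivy} as one unit (2 internal orders) and seat the resulting 7 units around the table: (6)! circular arrangements.
So 2 × (6)! = 2 × 720 = 1440.

1440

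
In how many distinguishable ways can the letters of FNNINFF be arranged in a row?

140

The 7 letters of FNNINFF have repeats: F appearing 3 times and N appearing 3 times.
The number of distinct arrangements is 7!/(3!·3!) = 5040/36 = 140.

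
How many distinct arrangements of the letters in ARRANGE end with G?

Fix G in the last position and arrange the remaining 6 letters.
Those 6 letters have A appearing twice and R appearing twice, giving (6)!/(2!·2!) = 180.

180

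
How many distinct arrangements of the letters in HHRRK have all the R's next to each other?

Treat the 2 copies of R as a single block. The multiset to arrange is then {RR, H, H, K}, 4 items in all.
That gives (4)!/(2!) = 12 arrangements.

12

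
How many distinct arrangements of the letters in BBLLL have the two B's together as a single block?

Treat the 2 copies of B as a single block. The multiset to arrange is then {BB, L, L, L}, 4 items in all.
That gives (4)!/(3!) = 4 arrangements.

4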